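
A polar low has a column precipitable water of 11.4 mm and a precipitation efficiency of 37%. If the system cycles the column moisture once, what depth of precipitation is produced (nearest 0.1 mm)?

precipitation ≈ 4.2 mm

Precipitation = ε × PW = 0.37 × 11.4 = 4.2 mm.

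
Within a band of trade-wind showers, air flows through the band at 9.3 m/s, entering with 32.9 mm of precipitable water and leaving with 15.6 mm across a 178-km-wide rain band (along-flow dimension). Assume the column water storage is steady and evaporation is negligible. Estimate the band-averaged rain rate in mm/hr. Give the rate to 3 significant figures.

R ≈ 3.25 mm/hr

Column moisture flux per unit crosswind length is F = V × PW.
Inflow: F_in = 9.3 × 32.9 = 305.97 mm·m/s
Outflow: F_out = 9.3 × 15.6 = 145.08 mm·m/s
Steady-state rate R = (F_in − F_out)/L = (305.97 − 145.08) / 178000 m = 9.039e-04 mm/s.
R = 9.039e-04 × 3600 = 3.25 mm/hr.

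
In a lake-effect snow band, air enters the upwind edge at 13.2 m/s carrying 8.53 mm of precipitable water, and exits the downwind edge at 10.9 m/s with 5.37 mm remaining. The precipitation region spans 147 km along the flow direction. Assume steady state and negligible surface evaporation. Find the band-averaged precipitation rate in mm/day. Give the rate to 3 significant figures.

Column moisture flux per unit crosswind length is F = V × PW.
Inflow: F_in = 13.2 × 8.53 = 112.596 mm·m/s
Outflow: F_out = 10.9 × 5.37 = 58.533 mm·m/s
Steady-state rate R = (F_in − F_out)/L = (112.596 − 58.533) / 147000 m = 3.678e-04 mm/s.
R = 3.678e-04 × 3600 × 24 = 31.8 mm/day.

R ≈ 31.8 mm/day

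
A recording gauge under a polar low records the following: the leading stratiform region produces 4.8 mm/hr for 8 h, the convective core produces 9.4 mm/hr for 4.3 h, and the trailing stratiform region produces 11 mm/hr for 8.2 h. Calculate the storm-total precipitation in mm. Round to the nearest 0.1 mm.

Total = Σ Rᵢ Δtᵢ = 4.8 × 8 + 9.4 × 4.3 + 11 × 8.2
      = 38.4 + 40.42 + 90.2 = 169.0 mm.

total ≈ 169.0 mm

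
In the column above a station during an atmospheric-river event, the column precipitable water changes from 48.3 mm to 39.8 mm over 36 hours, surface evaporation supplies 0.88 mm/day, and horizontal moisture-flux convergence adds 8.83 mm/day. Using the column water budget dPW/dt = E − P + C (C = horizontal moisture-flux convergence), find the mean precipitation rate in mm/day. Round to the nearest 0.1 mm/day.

P ≈ 15.4 mm/day

dPW/dt = (39.8 − 48.3) mm / (36/24 day) = -5.667 mm/day.
P = E + C − dPW/dt = 0.88 + (8.83) − (-5.667) = 15.4 mm/day.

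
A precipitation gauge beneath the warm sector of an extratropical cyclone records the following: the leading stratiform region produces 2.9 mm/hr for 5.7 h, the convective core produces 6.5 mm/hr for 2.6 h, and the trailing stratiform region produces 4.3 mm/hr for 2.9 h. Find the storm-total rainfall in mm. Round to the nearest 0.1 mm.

Total = Σ Rᵢ Δtᵢ = 2.9 × 5.7 + 6.5 × 2.6 + 4.3 × 2.9
      = 16.53 + 16.9 + 12.47 = 45.9 mm.

total ≈ 45.9 mm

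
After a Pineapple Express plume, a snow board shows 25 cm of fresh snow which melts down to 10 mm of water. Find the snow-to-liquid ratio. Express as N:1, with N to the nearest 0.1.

ratio ≈ 25.0

Ratio = snow depth / SWE = 250 mm / 10 mm = 25.0, i.e. 25.0:1.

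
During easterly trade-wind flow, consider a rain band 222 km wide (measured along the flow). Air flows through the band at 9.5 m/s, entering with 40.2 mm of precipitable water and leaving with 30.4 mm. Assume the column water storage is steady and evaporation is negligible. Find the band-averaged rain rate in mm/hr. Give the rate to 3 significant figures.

Column moisture flux per unit crosswind length is F = V × PW.
Inflow: F_in = 9.5 × 40.2 = 381.9 mm·m/s
Outflow: F_out = 9.5 × 30.4 = 288.8 mm·m/s
Steady-state rate R = (F_in − F_out)/L = (381.9 − 288.8) / 222000 m = 4.194e-04 mm/s.
R = 4.194e-04 × 3600 = 1.51 mm/hr.

R ≈ 1.51 mm/hr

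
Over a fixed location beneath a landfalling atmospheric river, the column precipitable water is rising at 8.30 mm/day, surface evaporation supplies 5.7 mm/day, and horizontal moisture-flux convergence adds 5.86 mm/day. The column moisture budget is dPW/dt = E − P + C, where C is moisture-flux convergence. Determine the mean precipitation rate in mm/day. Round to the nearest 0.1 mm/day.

dPW/dt = +8.30 mm/day.
P = E + C − dPW/dt = 5.7 + (5.86) − (+8.30) = 3.3 mm/day.

P ≈ 3.3 mm/day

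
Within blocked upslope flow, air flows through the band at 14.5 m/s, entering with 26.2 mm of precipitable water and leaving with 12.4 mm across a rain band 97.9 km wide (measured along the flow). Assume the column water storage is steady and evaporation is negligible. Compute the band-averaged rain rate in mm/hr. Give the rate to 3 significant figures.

R ≈ 7.36 mm/hr

Column moisture flux per unit crosswind length is F = V × PW.
Inflow: F_in = 14.5 × 26.2 = 379.9 mm·m/s
Outflow: F_out = 14.5 × 12.4 = 179.8 mm·m/s
Steady-state rate R = (F_in − F_out)/L = (379.9 − 179.8) / 97900 m = 2.044e-03 mm/s.
R = 2.044e-03 × 3600 = 7.36 mm/hr.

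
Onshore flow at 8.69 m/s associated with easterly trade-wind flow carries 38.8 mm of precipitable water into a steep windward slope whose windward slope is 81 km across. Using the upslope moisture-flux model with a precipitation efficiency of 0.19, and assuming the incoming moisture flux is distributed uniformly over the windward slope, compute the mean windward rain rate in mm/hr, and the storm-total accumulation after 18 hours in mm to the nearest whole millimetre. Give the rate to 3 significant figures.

R ≈ 2.85 mm/hr; total ≈ 51 mm

Incoming column moisture flux per unit ridge length: F = V × PW = 8.69 × 38.8 = 337.172 mm·m/s.
Spread over the 81 km slope with efficiency ε = 0.19: R = ε·F/W = 0.19 × 337.172 / 81000 m = 7.909e-04 mm/s.
R = 7.909e-04 × 3600 = 2.85 mm/hr.
Over 18 h: total = 2.85 × 18 = 51.3 ≈ 51 mm.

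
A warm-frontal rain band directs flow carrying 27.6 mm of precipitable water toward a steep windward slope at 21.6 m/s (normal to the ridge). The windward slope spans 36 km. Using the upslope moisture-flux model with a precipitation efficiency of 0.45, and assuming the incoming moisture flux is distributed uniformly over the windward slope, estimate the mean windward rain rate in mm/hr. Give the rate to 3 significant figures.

R ≈ 26.8 mm/hr

Incoming column moisture flux per unit ridge length: F = V × PW = 21.6 × 27.6 = 596.16 mm·m/s.
Spread over the 36 km slope with efficiency ε = 0.45: R = ε·F/W = 0.45 × 596.16 / 36000 m = 7.452e-03 mm/s.
R = 7.452e-03 × 3600 = 26.8 mm/hr.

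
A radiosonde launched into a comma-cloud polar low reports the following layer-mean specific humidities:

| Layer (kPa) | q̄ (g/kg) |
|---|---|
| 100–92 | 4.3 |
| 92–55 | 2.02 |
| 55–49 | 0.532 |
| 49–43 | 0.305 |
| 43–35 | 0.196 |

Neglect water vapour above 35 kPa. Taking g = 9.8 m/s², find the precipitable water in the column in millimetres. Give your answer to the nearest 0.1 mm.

Precipitable water is the column-integrated vapour mass per unit area: PW = (1/g) Σ q̄ Δp, with q in kg/kg and Δp in Pa (1 kg/m² of water = 1 mm).
Layer 100–92 kPa: Δp = 80 hPa = 8000 Pa, q̄ = 0.0043 kg/kg → 0.0043 × 8000 / 9.8 = 3.51 mm
Layer 92–55 kPa: Δp = 370 hPa = 37000 Pa, q̄ = 0.00202 kg/kg → 0.00202 × 37000 / 9.8 = 7.63 mm
Layer 55–49 kPa: Δp = 60 hPa = 6000 Pa, q̄ = 0.000532 kg/kg → 0.000532 × 6000 / 9.8 = 0.33 mm
Layer 49–43 kPa: Δp = 60 hPa = 6000 Pa, q̄ = 0.000305 kg/kg → 0.000305 × 6000 / 9.8 = 0.19 mm
Layer 43–35 kPa: Δp = 80 hPa = 8000 Pa, q̄ = 0.000196 kg/kg → 0.000196 × 8000 / 9.8 = 0.16 mm
PW = 3.51 + 7.63 + 0.33 + 0.19 + 0.16 = 11.82 ≈ 11.8 mm.

PW ≈ 11.8 mm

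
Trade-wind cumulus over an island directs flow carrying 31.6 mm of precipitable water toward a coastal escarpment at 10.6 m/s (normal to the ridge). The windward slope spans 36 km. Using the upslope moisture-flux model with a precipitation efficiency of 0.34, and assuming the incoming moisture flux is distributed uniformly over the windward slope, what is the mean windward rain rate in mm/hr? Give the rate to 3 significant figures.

R ≈ 11.4 mm/hr

Incoming column moisture flux per unit ridge length: F = V × PW = 10.6 × 31.6 = 334.96 mm·m/s.
Spread over the 36 km slope with efficiency ε = 0.34: R = ε·F/W = 0.34 × 334.96 / 36000 m = 3.164e-03 mm/s.
R = 3.164e-03 × 3600 = 11.4 mm/hr.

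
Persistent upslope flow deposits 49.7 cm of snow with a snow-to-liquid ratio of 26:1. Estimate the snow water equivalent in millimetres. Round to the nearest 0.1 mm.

SWE = snow depth / ratio = 49.7 cm / 26 = 1.912 cm = 19.1 mm.

SWE ≈ 19.1 mm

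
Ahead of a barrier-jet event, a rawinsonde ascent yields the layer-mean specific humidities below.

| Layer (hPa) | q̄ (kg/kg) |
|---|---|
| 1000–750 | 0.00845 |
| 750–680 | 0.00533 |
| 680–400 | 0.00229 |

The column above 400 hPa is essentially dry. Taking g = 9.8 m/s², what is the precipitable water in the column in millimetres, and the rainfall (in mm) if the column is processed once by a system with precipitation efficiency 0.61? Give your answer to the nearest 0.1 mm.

Precipitable water is the column-integrated vapour mass per unit area: PW = (1/g) Σ q̄ Δp, with q in kg/kg and Δp in Pa (1 kg/m² of water = 1 mm).
Layer 1000–750 hPa: Δp = 250 hPa = 25000 Pa, q̄ = 0.00845 kg/kg → 0.00845 × 25000 / 9.8 = 21.56 mm
Layer 750–680 hPa: Δp = 70 hPa = 7000 Pa, q̄ = 0.00533 kg/kg → 0.00533 × 7000 / 9.8 = 3.81 mm
Layer 680–400 hPa: Δp = 280 hPa = 28000 Pa, q̄ = 0.00229 kg/kg → 0.00229 × 28000 / 9.8 = 6.54 mm
PW = 21.56 + 3.81 + 6.54 = 31.91 ≈ 31.9 mm.
Rainfall = ε × PW = 0.61 × 31.9 = 19.5 mm.

PW ≈ 31.9 mm; rainfall ≈ 19.5 mm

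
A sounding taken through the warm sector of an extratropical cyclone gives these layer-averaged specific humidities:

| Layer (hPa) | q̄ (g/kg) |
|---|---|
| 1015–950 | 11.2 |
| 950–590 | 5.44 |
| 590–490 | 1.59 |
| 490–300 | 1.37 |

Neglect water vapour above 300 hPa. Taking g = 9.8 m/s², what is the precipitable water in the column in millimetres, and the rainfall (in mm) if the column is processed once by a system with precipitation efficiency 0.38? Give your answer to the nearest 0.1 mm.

PW ≈ 31.7 mm; rainfall ≈ 12.0 mm

Precipitable water is the column-integrated vapour mass per unit area: PW = (1/g) Σ q̄ Δp, with q in kg/kg and Δp in Pa (1 kg/m² of water = 1 mm).
Layer 1015–950 hPa: Δp = 65 hPa = 6500 Pa, q̄ = 0.0112 kg/kg → 0.0112 × 6500 / 9.8 = 7.43 mm
Layer 950–590 hPa: Δp = 360 hPa = 36000 Pa, q̄ = 0.00544 kg/kg → 0.00544 × 36000 / 9.8 = 19.98 mm
Layer 590–490 hPa: Δp = 100 hPa = 10000 Pa, q̄ = 0.00159 kg/kg → 0.00159 × 10000 / 9.8 = 1.62 mm
Layer 490–300 hPa: Δp = 190 hPa = 19000 Pa, q̄ = 0.00137 kg/kg → 0.00137 × 19000 / 9.8 = 2.66 mm
PW = 7.43 + 19.98 + 1.62 + 2.66 = 31.69 ≈ 31.7 mm.
Rainfall = ε × PW = 0.38 × 31.7 = 12.0 mm.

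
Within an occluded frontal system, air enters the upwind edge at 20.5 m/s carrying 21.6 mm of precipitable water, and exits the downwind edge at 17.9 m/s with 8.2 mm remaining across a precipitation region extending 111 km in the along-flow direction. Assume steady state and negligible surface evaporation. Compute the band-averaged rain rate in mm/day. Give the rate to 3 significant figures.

R ≈ 230 mm/day

Column moisture flux per unit crosswind length is F = V × PW.
Inflow: F_in = 20.5 × 21.6 = 442.8 mm·m/s
Outflow: F_out = 17.9 × 8.2 = 146.78 mm·m/s
Steady-state rate R = (F_in − F_out)/L = (442.8 − 146.78) / 111000 m = 2.667e-03 mm/s.
R = 2.667e-03 × 3600 × 24 = 230 mm/day.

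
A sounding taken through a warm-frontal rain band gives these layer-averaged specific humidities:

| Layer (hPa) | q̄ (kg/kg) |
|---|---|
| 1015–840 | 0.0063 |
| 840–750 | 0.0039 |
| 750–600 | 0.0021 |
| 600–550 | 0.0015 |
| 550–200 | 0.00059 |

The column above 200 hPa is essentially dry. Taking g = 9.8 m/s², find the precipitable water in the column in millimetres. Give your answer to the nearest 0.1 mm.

Precipitable water is the column-integrated vapour mass per unit area: PW = (1/g) Σ q̄ Δp, with q in kg/kg and Δp in Pa (1 kg/m² of water = 1 mm).
Layer 1015–840 hPa: Δp = 175 hPa = 17500 Pa, q̄ = 0.0063 kg/kg → 0.0063 × 17500 / 9.8 = 11.25 mm
Layer 840–750 hPa: Δp = 90 hPa = 9000 Pa, q̄ = 0.0039 kg/kg → 0.0039 × 9000 / 9.8 = 3.58 mm
Layer 750–600 hPa: Δp = 150 hPa = 15000 Pa, q̄ = 0.0021 kg/kg → 0.0021 × 15000 / 9.8 = 3.21 mm
Layer 600–550 hPa: Δp = 50 hPa = 5000 Pa, q̄ = 0.0015 kg/kg → 0.0015 × 5000 / 9.8 = 0.77 mm
Layer 550–200 hPa: Δp = 350 hPa = 35000 Pa, q̄ = 0.00059 kg/kg → 0.00059 × 35000 / 9.8 = 2.11 mm
PW = 11.25 + 3.58 + 3.21 + 0.77 + 2.11 = 20.92 ≈ 20.9 mm.

PW ≈ 20.9 mm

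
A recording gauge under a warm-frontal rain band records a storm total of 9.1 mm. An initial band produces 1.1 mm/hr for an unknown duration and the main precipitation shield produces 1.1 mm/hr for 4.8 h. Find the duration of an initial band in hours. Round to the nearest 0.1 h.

Known phases: 1.1 × 4.8 = 5.28 mm.
Remaining depth = 9.1 − 5.28 = 3.82 mm.
Duration = 3.82 / 1.1 = 3.5 h.

duration ≈ 3.5 h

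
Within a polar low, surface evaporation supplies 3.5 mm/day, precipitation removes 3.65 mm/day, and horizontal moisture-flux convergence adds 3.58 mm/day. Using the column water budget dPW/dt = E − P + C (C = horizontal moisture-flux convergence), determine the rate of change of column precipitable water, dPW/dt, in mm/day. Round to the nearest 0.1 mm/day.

dPW/dt ≈ 3.4 mm/day

dPW/dt = E − P + C = 3.5 − 3.65 + (3.58) = 3.4 mm/day.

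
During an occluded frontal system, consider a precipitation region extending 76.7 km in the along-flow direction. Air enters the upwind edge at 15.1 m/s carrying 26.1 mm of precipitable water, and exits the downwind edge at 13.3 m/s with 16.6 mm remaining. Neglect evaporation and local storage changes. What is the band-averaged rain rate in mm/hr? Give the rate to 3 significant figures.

R ≈ 8.14 mm/hr

Column moisture flux per unit crosswind length is F = V × PW.
Inflow: F_in = 15.1 × 26.1 = 394.11 mm·m/s
Outflow: F_out = 13.3 × 16.6 = 220.78 mm·m/s
Steady-state rate R = (F_in − F_out)/L = (394.11 − 220.78) / 76700 m = 2.260e-03 mm/s.
R = 2.260e-03 × 3600 = 8.14 mm/hr.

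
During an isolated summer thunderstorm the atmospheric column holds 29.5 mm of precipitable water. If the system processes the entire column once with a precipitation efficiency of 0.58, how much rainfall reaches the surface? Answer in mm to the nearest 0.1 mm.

rainfall ≈ 17.1 mm

Rainfall = ε × PW = 0.58 × 29.5 = 17.1 mm.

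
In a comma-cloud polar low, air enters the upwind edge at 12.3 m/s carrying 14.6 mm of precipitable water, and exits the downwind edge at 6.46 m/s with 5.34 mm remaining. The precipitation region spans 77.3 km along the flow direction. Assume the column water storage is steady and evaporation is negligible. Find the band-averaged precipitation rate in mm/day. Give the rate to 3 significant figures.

R ≈ 162 mm/day

Column moisture flux per unit crosswind length is F = V × PW.
Inflow: F_in = 12.3 × 14.6 = 179.58 mm·m/s
Outflow: F_out = 6.46 × 5.34 = 34.4964 mm·m/s
Steady-state rate R = (F_in − F_out)/L = (179.58 − 34.4964) / 77300 m = 1.877e-03 mm/s.
R = 1.877e-03 × 3600 × 24 = 162 mm/day.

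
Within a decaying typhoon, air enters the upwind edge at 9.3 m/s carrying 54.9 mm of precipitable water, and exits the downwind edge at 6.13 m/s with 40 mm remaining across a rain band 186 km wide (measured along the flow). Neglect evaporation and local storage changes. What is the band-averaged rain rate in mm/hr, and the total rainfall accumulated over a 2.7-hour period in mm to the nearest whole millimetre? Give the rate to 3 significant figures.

R ≈ 5.14 mm/hr; total ≈ 14 mm

Column moisture flux per unit crosswind length is F = V × PW.
Inflow: F_in = 9.3 × 54.9 = 510.57 mm·m/s
Outflow: F_out = 6.13 × 40 = 245.2 mm·m/s
Steady-state rate R = (F_in − F_out)/L = (510.57 − 245.2) / 186000 m = 1.427e-03 mm/s.
R = 1.427e-03 × 3600 = 5.14 mm/hr.
Over 2.7 h: total = 5.14 × 2.7 = 13.878 ≈ 14 mm.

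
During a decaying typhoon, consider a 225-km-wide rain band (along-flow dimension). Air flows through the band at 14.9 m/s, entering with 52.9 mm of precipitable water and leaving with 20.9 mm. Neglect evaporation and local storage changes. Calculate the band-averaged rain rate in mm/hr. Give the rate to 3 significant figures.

R ≈ 7.63 mm/hr

Column moisture flux per unit crosswind length is F = V × PW.
Inflow: F_in = 14.9 × 52.9 = 788.21 mm·m/s
Outflow: F_out = 14.9 × 20.9 = 311.41 mm·m/s
Steady-state rate R = (F_in − F_out)/L = (788.21 − 311.41) / 225000 m = 2.119e-03 mm/s.
R = 2.119e-03 × 3600 = 7.63 mm/hr.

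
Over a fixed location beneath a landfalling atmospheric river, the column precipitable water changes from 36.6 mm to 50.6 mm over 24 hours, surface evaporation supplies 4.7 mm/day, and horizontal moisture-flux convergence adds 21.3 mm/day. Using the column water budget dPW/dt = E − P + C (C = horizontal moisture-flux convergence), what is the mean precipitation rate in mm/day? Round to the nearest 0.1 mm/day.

dPW/dt = (50.6 − 36.6) mm / (24/24 day) = +14.000 mm/day.
P = E + C − dPW/dt = 4.7 + (21.3) − (+14.000) = 12.0 mm/day.

P ≈ 12.0 mm/day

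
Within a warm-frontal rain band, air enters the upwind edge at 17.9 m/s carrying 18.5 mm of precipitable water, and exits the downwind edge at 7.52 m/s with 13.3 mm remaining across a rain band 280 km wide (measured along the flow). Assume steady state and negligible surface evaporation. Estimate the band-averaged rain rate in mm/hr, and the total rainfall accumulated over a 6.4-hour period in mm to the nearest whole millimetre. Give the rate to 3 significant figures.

Column moisture flux per unit crosswind length is F = V × PW.
Inflow: F_in = 17.9 × 18.5 = 331.15 mm·m/s
Outflow: F_out = 7.52 × 13.3 = 100.016 mm·m/s
Steady-state rate R = (F_in − F_out)/L = (331.15 − 100.016) / 280000 m = 8.255e-04 mm/s.
R = 8.255e-04 × 3600 = 2.97 mm/hr.
Over 6.4 h: total = 2.97 × 6.4 = 19.008 ≈ 19 mm.

R ≈ 2.97 mm/hr; total ≈ 19 mm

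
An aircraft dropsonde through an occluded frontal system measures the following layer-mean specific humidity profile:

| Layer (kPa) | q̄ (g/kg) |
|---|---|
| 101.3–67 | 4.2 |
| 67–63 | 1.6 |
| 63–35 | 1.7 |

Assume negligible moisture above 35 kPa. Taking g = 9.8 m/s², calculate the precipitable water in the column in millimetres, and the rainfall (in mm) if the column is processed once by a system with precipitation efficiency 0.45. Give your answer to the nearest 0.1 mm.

Precipitable water is the column-integrated vapour mass per unit area: PW = (1/g) Σ q̄ Δp, with q in kg/kg and Δp in Pa (1 kg/m² of water = 1 mm).
Layer 101.3–67 kPa: Δp = 343 hPa = 34300 Pa, q̄ = 0.0042 kg/kg → 0.0042 × 34300 / 9.8 = 14.70 mm
Layer 67–63 kPa: Δp = 40 hPa = 4000 Pa, q̄ = 0.0016 kg/kg → 0.0016 × 4000 / 9.8 = 0.65 mm
Layer 63–35 kPa: Δp = 280 hPa = 28000 Pa, q̄ = 0.0017 kg/kg → 0.0017 × 28000 / 9.8 = 4.86 mm
PW = 14.70 + 0.65 + 4.86 = 20.21 ≈ 20.2 mm.
Rainfall = ε × PW = 0.45 × 20.2 = 9.1 mm.

PW ≈ 20.2 mm; rainfall ≈ 9.1 mm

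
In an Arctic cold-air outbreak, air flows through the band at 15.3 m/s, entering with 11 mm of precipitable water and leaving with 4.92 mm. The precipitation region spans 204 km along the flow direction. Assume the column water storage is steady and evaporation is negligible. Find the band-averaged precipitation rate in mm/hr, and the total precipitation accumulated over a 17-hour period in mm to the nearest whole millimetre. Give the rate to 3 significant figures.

R ≈ 1.64 mm/hr; total ≈ 28 mm

Column moisture flux per unit crosswind length is F = V × PW.
Inflow: F_in = 15.3 × 11 = 168.3 mm·m/s
Outflow: F_out = 15.3 × 4.92 = 75.276 mm·m/s
Steady-state rate R = (F_in − F_out)/L = (168.3 − 75.276) / 204000 m = 4.560e-04 mm/s.
R = 4.560e-04 × 3600 = 1.64 mm/hr.
Over 17 h: total = 1.64 × 17 = 27.88 ≈ 28 mm.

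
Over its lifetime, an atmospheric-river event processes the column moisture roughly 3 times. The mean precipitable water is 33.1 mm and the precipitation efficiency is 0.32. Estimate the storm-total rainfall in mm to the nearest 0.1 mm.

Each cycle deposits ε × PW = 0.32 × 33.1 = 10.592 mm.
Over 3 cycles: 3 × 10.592 = 31.8 mm.

rainfall ≈ 31.8 mm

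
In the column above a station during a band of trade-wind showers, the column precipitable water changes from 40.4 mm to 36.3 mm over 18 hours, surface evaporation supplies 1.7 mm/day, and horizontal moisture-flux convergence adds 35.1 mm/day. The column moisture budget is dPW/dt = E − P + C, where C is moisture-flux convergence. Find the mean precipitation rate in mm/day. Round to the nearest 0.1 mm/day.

P ≈ 42.3 mm/day

dPW/dt = (36.3 − 40.4) mm / (18/24 day) = -5.467 mm/day.
P = E + C − dPW/dt = 1.7 + (35.1) − (-5.467) = 42.3 mm/day.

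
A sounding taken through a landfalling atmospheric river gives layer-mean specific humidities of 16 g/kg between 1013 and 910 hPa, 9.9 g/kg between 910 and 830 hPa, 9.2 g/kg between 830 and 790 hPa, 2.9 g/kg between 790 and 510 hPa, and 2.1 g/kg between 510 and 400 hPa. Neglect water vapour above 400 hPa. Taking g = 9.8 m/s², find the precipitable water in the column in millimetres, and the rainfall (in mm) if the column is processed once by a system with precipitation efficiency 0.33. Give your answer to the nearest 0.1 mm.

Precipitable water is the column-integrated vapour mass per unit area: PW = (1/g) Σ q̄ Δp, with q in kg/kg and Δp in Pa (1 kg/m² of water = 1 mm).
Layer 1013–910 hPa: Δp = 103 hPa = 10300 Pa, q̄ = 0.016 kg/kg → 0.016 × 10300 / 9.8 = 16.82 mm
Layer 910–830 hPa: Δp = 80 hPa = 8000 Pa, q̄ = 0.0099 kg/kg → 0.0099 × 8000 / 9.8 = 8.08 mm
Layer 830–790 hPa: Δp = 40 hPa = 4000 Pa, q̄ = 0.0092 kg/kg → 0.0092 × 4000 / 9.8 = 3.76 mm
Layer 790–510 hPa: Δp = 280 hPa = 28000 Pa, q̄ = 0.0029 kg/kg → 0.0029 × 28000 / 9.8 = 8.29 mm
Layer 510–400 hPa: Δp = 110 hPa = 11000 Pa, q̄ = 0.0021 kg/kg → 0.0021 × 11000 / 9.8 = 2.36 mm
PW = 16.82 + 8.08 + 3.76 + 8.29 + 2.36 = 39.31 ≈ 39.3 mm.
Rainfall = ε × PW = 0.33 × 39.3 = 13.0 mm.

PW ≈ 39.3 mm; rainfall ≈ 13.0 mm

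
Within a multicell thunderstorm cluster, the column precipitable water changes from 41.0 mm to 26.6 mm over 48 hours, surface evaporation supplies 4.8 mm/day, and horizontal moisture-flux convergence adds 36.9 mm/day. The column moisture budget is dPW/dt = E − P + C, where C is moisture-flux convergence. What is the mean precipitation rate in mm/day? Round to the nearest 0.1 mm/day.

P ≈ 48.9 mm/day

dPW/dt = (26.6 − 41.0) mm / (48/24 day) = -7.200 mm/day.
P = E + C − dPW/dt = 4.8 + (36.9) − (-7.200) = 48.9 mm/day.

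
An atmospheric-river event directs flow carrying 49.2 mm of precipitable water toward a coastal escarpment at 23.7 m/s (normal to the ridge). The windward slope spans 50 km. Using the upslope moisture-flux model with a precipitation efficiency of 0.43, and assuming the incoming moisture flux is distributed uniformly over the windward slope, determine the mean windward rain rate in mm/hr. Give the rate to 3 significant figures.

R ≈ 36.1 mm/hr

Incoming column moisture flux per unit ridge length: F = V × PW = 23.7 × 49.2 = 1166.04 mm·m/s.
Spread over the 50 km slope with efficiency ε = 0.43: R = ε·F/W = 0.43 × 1166.04 / 50000 m = 1.003e-02 mm/s.
R = 1.003e-02 × 3600 = 36.1 mm/hr.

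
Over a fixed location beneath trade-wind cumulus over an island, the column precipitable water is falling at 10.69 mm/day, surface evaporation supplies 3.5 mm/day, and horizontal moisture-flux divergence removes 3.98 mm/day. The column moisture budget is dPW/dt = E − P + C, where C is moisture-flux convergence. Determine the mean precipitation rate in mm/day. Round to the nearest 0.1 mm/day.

dPW/dt = -10.69 mm/day.
P = E + C − dPW/dt = 3.5 + (-3.98) − (-10.69) = 10.2 mm/day.

P ≈ 10.2 mm/day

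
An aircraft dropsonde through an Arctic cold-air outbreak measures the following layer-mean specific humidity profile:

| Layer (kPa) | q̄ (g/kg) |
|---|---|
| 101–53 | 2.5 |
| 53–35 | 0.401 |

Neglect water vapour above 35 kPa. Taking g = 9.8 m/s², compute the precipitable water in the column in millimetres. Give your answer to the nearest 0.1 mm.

Precipitable water is the column-integrated vapour mass per unit area: PW = (1/g) Σ q̄ Δp, with q in kg/kg and Δp in Pa (1 kg/m² of water = 1 mm).
Layer 101–53 kPa: Δp = 480 hPa = 48000 Pa, q̄ = 0.0025 kg/kg → 0.0025 × 48000 / 9.8 = 12.24 mm
Layer 53–35 kPa: Δp = 180 hPa = 18000 Pa, q̄ = 0.000401 kg/kg → 0.000401 × 18000 / 9.8 = 0.74 mm
PW = 12.24 + 0.74 = 12.98 ≈ 13.0 mm.

PW ≈ 13.0 mm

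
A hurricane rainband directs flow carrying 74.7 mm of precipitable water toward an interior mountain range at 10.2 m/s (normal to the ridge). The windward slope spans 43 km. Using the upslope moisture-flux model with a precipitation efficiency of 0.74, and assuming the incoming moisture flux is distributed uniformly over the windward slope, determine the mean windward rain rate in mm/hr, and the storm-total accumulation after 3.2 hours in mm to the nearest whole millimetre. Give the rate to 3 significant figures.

R ≈ 47.2 mm/hr; total ≈ 151 mm

Incoming column moisture flux per unit ridge length: F = V × PW = 10.2 × 74.7 = 761.94 mm·m/s.
Spread over the 43 km slope with efficiency ε = 0.74: R = ε·F/W = 0.74 × 761.94 / 43000 m = 1.311e-02 mm/s.
R = 1.311e-02 × 3600 = 47.2 mm/hr.
Over 3.2 h: total = 47.2 × 3.2 = 151.04 ≈ 151 mm.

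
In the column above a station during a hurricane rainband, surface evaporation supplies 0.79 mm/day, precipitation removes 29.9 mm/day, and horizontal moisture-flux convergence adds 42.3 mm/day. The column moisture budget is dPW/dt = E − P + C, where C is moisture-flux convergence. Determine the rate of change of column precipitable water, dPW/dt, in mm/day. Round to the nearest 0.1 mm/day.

dPW/dt ≈ 13.2 mm/day

dPW/dt = E − P + C = 0.79 − 29.9 + (42.3) = 13.2 mm/day.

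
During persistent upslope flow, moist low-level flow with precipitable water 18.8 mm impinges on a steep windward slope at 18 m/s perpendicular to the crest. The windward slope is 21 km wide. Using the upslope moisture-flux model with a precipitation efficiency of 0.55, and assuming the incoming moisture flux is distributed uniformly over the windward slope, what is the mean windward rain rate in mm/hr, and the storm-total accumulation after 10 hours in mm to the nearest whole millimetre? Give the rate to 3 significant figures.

Incoming column moisture flux per unit ridge length: F = V × PW = 18 × 18.8 = 338.4 mm·m/s.
Spread over the 21 km slope with efficiency ε = 0.55: R = ε·F/W = 0.55 × 338.4 / 21000 m = 8.863e-03 mm/s.
R = 8.863e-03 × 3600 = 31.9 mm/hr.
Over 10 h: total = 31.9 × 10 = 319 mm.

R ≈ 31.9 mm/hr; total ≈ 319 mm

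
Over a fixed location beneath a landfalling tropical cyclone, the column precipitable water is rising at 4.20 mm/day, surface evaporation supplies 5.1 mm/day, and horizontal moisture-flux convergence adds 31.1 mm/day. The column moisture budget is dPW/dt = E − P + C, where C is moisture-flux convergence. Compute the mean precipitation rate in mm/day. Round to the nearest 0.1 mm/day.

P ≈ 32.0 mm/day

dPW/dt = +4.20 mm/day.
P = E + C − dPW/dt = 5.1 + (31.1) − (+4.20) = 32.0 mm/day.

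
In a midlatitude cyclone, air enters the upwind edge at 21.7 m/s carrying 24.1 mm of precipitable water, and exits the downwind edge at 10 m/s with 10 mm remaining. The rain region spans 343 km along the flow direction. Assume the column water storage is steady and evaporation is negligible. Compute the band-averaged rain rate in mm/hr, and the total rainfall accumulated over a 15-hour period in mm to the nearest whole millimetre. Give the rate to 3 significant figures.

Column moisture flux per unit crosswind length is F = V × PW.
Inflow: F_in = 21.7 × 24.1 = 522.97 mm·m/s
Outflow: F_out = 10 × 10 = 100 mm·m/s
Steady-state rate R = (F_in − F_out)/L = (522.97 − 100) / 343000 m = 1.233e-03 mm/s.
R = 1.233e-03 × 3600 = 4.44 mm/hr.
Over 15 h: total = 4.44 × 15 = 66.6 ≈ 67 mm.

R ≈ 4.44 mm/hr; total ≈ 67 mm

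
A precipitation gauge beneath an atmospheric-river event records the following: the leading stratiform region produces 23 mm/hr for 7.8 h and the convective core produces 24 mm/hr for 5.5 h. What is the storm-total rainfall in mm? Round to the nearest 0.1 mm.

total ≈ 311.4 mm

Total = Σ Rᵢ Δtᵢ = 23 × 7.8 + 24 × 5.5
      = 179.4 + 132 = 311.4 mm.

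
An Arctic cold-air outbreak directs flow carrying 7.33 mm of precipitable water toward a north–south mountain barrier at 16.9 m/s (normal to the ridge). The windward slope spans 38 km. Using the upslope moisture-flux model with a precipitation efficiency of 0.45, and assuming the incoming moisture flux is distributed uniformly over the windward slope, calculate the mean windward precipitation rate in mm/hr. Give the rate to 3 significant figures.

R ≈ 5.28 mm/hr

Incoming column moisture flux per unit ridge length: F = V × PW = 16.9 × 7.33 = 123.877 mm·m/s.
Spread over the 38 km slope with efficiency ε = 0.45: R = ε·F/W = 0.45 × 123.877 / 38000 m = 1.467e-03 mm/s.
R = 1.467e-03 × 3600 = 5.28 mm/hr.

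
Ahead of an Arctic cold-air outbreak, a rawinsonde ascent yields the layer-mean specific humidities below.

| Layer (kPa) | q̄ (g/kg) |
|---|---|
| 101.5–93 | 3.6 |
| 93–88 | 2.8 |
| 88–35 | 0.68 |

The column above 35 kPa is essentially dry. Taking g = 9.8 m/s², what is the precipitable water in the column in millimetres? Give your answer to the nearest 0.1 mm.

Precipitable water is the column-integrated vapour mass per unit area: PW = (1/g) Σ q̄ Δp, with q in kg/kg and Δp in Pa (1 kg/m² of water = 1 mm).
Layer 101.5–93 kPa: Δp = 85 hPa = 8500 Pa, q̄ = 0.0036 kg/kg → 0.0036 × 8500 / 9.8 = 3.12 mm
Layer 93–88 kPa: Δp = 50 hPa = 5000 Pa, q̄ = 0.0028 kg/kg → 0.0028 × 5000 / 9.8 = 1.43 mm
Layer 88–35 kPa: Δp = 530 hPa = 53000 Pa, q̄ = 0.00068 kg/kg → 0.00068 × 53000 / 9.8 = 3.68 mm
PW = 3.12 + 1.43 + 3.68 = 8.23 ≈ 8.2 mm.

PW ≈ 8.2 mm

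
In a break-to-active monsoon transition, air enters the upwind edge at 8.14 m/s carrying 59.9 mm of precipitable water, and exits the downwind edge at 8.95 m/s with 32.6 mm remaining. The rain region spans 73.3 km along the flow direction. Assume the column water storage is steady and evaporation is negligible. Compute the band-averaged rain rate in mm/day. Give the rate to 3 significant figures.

Column moisture flux per unit crosswind length is F = V × PW.
Inflow: F_in = 8.14 × 59.9 = 487.586 mm·m/s
Outflow: F_out = 8.95 × 32.6 = 291.77 mm·m/s
Steady-state rate R = (F_in − F_out)/L = (487.586 − 291.77) / 73300 m = 2.671e-03 mm/s.
R = 2.671e-03 × 3600 × 24 = 231 mm/day.

R ≈ 231 mm/day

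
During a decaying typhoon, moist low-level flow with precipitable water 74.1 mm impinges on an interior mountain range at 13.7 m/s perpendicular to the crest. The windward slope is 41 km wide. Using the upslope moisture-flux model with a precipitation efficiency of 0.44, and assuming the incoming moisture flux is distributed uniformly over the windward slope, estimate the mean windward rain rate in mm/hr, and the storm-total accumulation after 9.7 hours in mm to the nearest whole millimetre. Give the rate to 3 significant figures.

R ≈ 39.2 mm/hr; total ≈ 380 mm

Incoming column moisture flux per unit ridge length: F = V × PW = 13.7 × 74.1 = 1015.17 mm·m/s.
Spread over the 41 km slope with efficiency ε = 0.44: R = ε·F/W = 0.44 × 1015.17 / 41000 m = 1.089e-02 mm/s.
R = 1.089e-02 × 3600 = 39.2 mm/hr.
Over 9.7 h: total = 39.2 × 9.7 = 380.24 ≈ 380 mm.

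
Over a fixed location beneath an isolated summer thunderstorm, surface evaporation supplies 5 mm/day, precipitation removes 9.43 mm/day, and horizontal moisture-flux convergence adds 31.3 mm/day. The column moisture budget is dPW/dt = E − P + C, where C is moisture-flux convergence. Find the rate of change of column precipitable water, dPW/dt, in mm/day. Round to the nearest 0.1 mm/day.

dPW/dt = E − P + C = 5 − 9.43 + (31.3) = 26.9 mm/day.

dPW/dt ≈ 26.9 mm/day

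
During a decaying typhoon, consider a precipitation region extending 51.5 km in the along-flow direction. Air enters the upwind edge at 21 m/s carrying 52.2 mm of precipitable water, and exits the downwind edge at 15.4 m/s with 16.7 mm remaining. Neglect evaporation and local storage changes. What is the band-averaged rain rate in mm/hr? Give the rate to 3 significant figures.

R ≈ 58.6 mm/hr

Column moisture flux per unit crosswind length is F = V × PW.
Inflow: F_in = 21 × 52.2 = 1096.2 mm·m/s
Outflow: F_out = 15.4 × 16.7 = 257.18 mm·m/s
Steady-state rate R = (F_in − F_out)/L = (1096.2 − 257.18) / 51500 m = 1.629e-02 mm/s.
R = 1.629e-02 × 3600 = 58.6 mm/hr.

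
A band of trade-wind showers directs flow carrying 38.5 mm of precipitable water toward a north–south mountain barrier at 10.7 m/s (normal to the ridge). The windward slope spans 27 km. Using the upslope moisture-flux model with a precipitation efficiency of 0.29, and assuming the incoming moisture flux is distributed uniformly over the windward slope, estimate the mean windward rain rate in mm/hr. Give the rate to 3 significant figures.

R ≈ 15.9 mm/hr

Incoming column moisture flux per unit ridge length: F = V × PW = 10.7 × 38.5 = 411.95 mm·m/s.
Spread over the 27 km slope with efficiency ε = 0.29: R = ε·F/W = 0.29 × 411.95 / 27000 m = 4.425e-03 mm/s.
R = 4.425e-03 × 3600 = 15.9 mm/hr.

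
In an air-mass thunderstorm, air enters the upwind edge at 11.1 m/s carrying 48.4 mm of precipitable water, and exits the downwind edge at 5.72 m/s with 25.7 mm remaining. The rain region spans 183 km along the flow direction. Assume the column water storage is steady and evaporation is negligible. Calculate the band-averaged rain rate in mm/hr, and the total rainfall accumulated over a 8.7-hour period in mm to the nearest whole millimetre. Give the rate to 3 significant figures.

Column moisture flux per unit crosswind length is F = V × PW.
Inflow: F_in = 11.1 × 48.4 = 537.24 mm·m/s
Outflow: F_out = 5.72 × 25.7 = 147.004 mm·m/s
Steady-state rate R = (F_in − F_out)/L = (537.24 − 147.004) / 183000 m = 2.132e-03 mm/s.
R = 2.132e-03 × 3600 = 7.68 mm/hr.
Over 8.7 h: total = 7.68 × 8.7 = 66.816 ≈ 67 mm.

R ≈ 7.68 mm/hr; total ≈ 67 mm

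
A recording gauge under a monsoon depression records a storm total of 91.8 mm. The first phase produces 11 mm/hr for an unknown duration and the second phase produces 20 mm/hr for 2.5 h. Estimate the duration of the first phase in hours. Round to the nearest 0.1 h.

Known phases: 20 × 2.5 = 50 mm.
Remaining depth = 91.8 − 50 = 41.8 mm.
Duration = 41.8 / 11 = 3.8 h.

duration ≈ 3.8 h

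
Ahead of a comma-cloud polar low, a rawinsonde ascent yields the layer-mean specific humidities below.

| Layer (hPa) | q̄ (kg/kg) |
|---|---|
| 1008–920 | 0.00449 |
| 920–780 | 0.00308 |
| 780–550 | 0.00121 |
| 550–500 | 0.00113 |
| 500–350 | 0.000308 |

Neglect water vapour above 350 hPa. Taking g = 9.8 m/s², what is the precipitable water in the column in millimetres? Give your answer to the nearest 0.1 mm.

Precipitable water is the column-integrated vapour mass per unit area: PW = (1/g) Σ q̄ Δp, with q in kg/kg and Δp in Pa (1 kg/m² of water = 1 mm).
Layer 1008–920 hPa: Δp = 88 hPa = 8800 Pa, q̄ = 0.00449 kg/kg → 0.00449 × 8800 / 9.8 = 4.03 mm
Layer 920–780 hPa: Δp = 140 hPa = 14000 Pa, q̄ = 0.00308 kg/kg → 0.00308 × 14000 / 9.8 = 4.40 mm
Layer 780–550 hPa: Δp = 230 hPa = 23000 Pa, q̄ = 0.00121 kg/kg → 0.00121 × 23000 / 9.8 = 2.84 mm
Layer 550–500 hPa: Δp = 50 hPa = 5000 Pa, q̄ = 0.00113 kg/kg → 0.00113 × 5000 / 9.8 = 0.58 mm
Layer 500–350 hPa: Δp = 150 hPa = 15000 Pa, q̄ = 0.000308 kg/kg → 0.000308 × 15000 / 9.8 = 0.47 mm
PW = 4.03 + 4.40 + 2.84 + 0.58 + 0.47 = 12.32 ≈ 12.3 mm.

PW ≈ 12.3 mm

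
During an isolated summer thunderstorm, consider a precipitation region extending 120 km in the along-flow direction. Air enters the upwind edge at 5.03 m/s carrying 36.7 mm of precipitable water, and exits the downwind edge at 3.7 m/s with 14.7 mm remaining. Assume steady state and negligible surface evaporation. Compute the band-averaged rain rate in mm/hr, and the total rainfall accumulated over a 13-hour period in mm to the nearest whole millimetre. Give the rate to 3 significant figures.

R ≈ 3.91 mm/hr; total ≈ 51 mm

Column moisture flux per unit crosswind length is F = V × PW.
Inflow: F_in = 5.03 × 36.7 = 184.601 mm·m/s
Outflow: F_out = 3.7 × 14.7 = 54.39 mm·m/s
Steady-state rate R = (F_in − F_out)/L = (184.601 − 54.39) / 120000 m = 1.085e-03 mm/s.
R = 1.085e-03 × 3600 = 3.91 mm/hr.
Over 13 h: total = 3.91 × 13 = 50.83 ≈ 51 mm.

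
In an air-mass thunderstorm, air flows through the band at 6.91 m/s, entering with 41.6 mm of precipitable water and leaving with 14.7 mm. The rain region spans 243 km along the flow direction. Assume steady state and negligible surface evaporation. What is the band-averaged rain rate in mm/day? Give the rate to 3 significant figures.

R ≈ 66.1 mm/day

Column moisture flux per unit crosswind length is F = V × PW.
Inflow: F_in = 6.91 × 41.6 = 287.456 mm·m/s
Outflow: F_out = 6.91 × 14.7 = 101.577 mm·m/s
Steady-state rate R = (F_in − F_out)/L = (287.456 − 101.577) / 243000 m = 7.649e-04 mm/s.
R = 7.649e-04 × 3600 × 24 = 66.1 mm/day.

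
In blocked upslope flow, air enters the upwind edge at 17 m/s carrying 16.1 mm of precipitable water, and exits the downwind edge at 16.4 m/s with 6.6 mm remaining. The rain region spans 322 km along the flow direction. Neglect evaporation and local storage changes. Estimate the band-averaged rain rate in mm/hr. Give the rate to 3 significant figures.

R ≈ 1.85 mm/hr

Column moisture flux per unit crosswind length is F = V × PW.
Inflow: F_in = 17 × 16.1 = 273.7 mm·m/s
Outflow: F_out = 16.4 × 6.6 = 108.24 mm·m/s
Steady-state rate R = (F_in − F_out)/L = (273.7 − 108.24) / 322000 m = 5.139e-04 mm/s.
R = 5.139e-04 × 3600 = 1.85 mm/hr.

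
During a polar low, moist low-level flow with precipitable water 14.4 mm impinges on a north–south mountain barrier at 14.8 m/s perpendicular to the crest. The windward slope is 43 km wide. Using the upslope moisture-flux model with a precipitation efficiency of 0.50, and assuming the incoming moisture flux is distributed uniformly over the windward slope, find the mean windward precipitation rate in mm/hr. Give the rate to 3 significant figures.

Incoming column moisture flux per unit ridge length: F = V × PW = 14.8 × 14.4 = 213.12 mm·m/s.
Spread over the 43 km slope with efficiency ε = 0.50: R = ε·F/W = 0.50 × 213.12 / 43000 m = 2.478e-03 mm/s.
R = 2.478e-03 × 3600 = 8.92 mm/hr.

R ≈ 8.92 mm/hr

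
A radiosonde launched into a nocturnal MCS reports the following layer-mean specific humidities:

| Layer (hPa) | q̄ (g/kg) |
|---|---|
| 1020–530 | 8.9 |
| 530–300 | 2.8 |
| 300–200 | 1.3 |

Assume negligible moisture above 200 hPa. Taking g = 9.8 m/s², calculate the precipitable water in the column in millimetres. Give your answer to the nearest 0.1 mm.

PW ≈ 52.4 mm

Precipitable water is the column-integrated vapour mass per unit area: PW = (1/g) Σ q̄ Δp, with q in kg/kg and Δp in Pa (1 kg/m² of water = 1 mm).
Layer 1020–530 hPa: Δp = 490 hPa = 49000 Pa, q̄ = 0.0089 kg/kg → 0.0089 × 49000 / 9.8 = 44.50 mm
Layer 530–300 hPa: Δp = 230 hPa = 23000 Pa, q̄ = 0.0028 kg/kg → 0.0028 × 23000 / 9.8 = 6.57 mm
Layer 300–200 hPa: Δp = 100 hPa = 10000 Pa, q̄ = 0.0013 kg/kg → 0.0013 × 10000 / 9.8 = 1.33 mm
PW = 44.50 + 6.57 + 1.33 = 52.40 ≈ 52.4 mm.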